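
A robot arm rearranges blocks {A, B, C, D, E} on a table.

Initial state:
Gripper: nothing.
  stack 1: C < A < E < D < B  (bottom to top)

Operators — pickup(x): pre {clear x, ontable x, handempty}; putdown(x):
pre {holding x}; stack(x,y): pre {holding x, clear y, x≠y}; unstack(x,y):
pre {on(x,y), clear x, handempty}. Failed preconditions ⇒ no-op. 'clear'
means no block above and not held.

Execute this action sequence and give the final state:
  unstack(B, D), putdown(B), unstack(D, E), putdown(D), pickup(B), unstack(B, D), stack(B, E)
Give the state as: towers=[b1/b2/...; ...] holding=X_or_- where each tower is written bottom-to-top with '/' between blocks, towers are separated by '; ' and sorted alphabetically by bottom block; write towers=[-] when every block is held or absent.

towers=[C/A/E/B; D] holding=-

step 1 (unstack(B, D)): towers=[C/A/E/D] holding=B
step 2 (putdown(B)): towers=[B; C/A/E/D] holding=-
step 3 (unstack(D, E)): towers=[B; C/A/E] holding=D
step 4 (putdown(D)): towers=[B; C/A/E; D] holding=-
step 5 (pickup(B)): towers=[C/A/E; D] holding=B
step 6 (unstack(B, D)) [no-op]: towers=[C/A/E; D] holding=B
step 7 (stack(B, E)): towers=[C/A/E/B; D] holding=-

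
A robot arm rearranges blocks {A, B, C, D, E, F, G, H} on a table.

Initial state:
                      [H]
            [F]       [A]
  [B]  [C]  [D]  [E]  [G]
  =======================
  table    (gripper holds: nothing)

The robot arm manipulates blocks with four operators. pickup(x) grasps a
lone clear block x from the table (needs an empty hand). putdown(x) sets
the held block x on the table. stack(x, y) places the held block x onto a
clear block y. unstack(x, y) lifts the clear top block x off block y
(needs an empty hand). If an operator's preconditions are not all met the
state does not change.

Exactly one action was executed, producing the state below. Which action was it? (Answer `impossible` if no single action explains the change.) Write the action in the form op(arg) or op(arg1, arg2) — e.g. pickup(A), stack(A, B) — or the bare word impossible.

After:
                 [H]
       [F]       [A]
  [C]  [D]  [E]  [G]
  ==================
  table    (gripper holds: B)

pickup(B)

target: towers=[C; D/F; E; G/A/H] holding=B
         pickup(E) → towers=[B; C; D/F; G/A/H] holding=E
     unstack(H, A) → towers=[B; C; D/F; E; G/A] holding=H
         pickup(B) → towers=[C; D/F; E; G/A/H] holding=B  ← match
     unstack(F, D) → towers=[B; C; D; E; G/A/H] holding=F
         pickup(C) → towers=[B; D/F; E; G/A/H] holding=C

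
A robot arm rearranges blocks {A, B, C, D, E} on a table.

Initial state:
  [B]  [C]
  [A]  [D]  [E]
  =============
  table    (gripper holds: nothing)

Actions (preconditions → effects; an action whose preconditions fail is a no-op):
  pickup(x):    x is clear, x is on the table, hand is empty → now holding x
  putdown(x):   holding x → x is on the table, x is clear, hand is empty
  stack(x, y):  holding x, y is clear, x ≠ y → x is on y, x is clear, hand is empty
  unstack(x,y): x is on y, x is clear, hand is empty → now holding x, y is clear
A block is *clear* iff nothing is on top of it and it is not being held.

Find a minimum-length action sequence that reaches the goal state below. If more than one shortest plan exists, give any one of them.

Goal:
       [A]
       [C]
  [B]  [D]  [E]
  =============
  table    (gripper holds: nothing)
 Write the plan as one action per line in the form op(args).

unstack(B, A)
putdown(B)
pickup(A)
stack(A, C)

step 1 (unstack(B, A)): towers=[A; D/C; E] holding=B
step 2 (putdown(B)): towers=[A; B; D/C; E] holding=-
step 3 (pickup(A)): towers=[B; D/C; E] holding=A
step 4 (stack(A, C)): towers=[B; D/C/A; E] holding=-
goal check: towers=[B; D/C/A; E] holding=- — reached (length 4, optimal by BFS)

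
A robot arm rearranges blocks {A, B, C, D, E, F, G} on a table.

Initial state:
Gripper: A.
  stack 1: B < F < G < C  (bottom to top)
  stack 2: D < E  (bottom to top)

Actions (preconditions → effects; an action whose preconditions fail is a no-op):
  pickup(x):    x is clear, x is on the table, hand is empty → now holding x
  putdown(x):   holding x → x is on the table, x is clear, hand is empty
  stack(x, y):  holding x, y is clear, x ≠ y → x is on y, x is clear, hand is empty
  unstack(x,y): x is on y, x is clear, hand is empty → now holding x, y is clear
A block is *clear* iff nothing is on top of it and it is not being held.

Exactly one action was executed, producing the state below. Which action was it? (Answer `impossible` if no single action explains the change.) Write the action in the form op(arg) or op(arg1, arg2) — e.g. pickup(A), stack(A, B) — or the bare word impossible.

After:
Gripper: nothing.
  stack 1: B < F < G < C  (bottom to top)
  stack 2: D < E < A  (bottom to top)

target: towers=[B/F/G/C; D/E/A] holding=-
        putdown(A) → towers=[A; B/F/G/C; D/E] holding=-
       stack(A, E) → towers=[B/F/G/C; D/E/A] holding=-  ← match
       stack(A, C) → towers=[B/F/G/C/A; D/E] holding=-

stack(A, E)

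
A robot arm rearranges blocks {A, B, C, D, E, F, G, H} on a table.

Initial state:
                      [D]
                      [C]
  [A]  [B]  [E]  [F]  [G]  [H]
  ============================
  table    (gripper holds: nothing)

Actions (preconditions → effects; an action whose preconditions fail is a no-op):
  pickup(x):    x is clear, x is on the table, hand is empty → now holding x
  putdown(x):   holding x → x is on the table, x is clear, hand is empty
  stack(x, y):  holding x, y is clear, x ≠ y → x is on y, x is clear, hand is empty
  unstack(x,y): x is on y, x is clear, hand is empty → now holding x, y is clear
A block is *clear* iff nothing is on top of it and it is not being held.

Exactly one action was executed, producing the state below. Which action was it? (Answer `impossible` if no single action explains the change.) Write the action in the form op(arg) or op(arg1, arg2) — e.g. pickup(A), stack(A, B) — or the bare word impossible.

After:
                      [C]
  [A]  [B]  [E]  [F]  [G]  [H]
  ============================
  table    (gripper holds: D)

target: towers=[A; B; E; F; G/C; H] holding=D
         pickup(A) → towers=[B; E; F; G/C/D; H] holding=A
         pickup(E) → towers=[A; B; F; G/C/D; H] holding=E
         pickup(H) → towers=[A; B; E; F; G/C/D] holding=H
         pickup(B) → towers=[A; E; F; G/C/D; H] holding=B
         pickup(F) → towers=[A; B; E; G/C/D; H] holding=F
     unstack(D, C) → towers=[A; B; E; F; G/C; H] holding=D  ← match

unstack(D, C)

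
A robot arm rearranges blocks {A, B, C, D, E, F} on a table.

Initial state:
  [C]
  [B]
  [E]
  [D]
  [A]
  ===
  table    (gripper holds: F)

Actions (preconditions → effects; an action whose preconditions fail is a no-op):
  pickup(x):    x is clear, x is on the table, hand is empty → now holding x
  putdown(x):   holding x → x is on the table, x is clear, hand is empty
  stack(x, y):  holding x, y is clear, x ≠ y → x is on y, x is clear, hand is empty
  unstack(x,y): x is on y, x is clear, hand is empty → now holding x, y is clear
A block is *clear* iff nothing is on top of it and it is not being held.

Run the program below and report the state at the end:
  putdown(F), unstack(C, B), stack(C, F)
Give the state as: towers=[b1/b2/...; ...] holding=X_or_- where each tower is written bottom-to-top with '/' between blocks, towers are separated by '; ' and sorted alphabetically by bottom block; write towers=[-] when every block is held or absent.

towers=[A/D/E/B; F/C] holding=-

step 1 (putdown(F)): towers=[A/D/E/B/C; F] holding=-
step 2 (unstack(C, B)): towers=[A/D/E/B; F] holding=C
step 3 (stack(C, F)): towers=[A/D/E/B; F/C] holding=-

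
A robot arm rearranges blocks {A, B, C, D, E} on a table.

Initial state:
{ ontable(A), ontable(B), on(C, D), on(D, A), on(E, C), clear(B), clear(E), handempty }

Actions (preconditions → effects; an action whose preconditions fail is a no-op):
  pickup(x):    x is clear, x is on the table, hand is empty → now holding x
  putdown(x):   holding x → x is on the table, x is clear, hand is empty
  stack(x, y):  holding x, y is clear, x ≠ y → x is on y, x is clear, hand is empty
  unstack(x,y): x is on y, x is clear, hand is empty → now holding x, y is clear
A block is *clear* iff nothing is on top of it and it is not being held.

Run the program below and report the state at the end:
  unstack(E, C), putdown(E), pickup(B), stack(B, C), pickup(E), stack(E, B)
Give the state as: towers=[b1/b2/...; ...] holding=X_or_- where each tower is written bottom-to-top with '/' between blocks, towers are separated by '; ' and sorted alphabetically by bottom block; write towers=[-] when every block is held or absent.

towers=[A/D/C/B/E] holding=-

step 1 (unstack(E, C)): towers=[A/D/C; B] holding=E
step 2 (putdown(E)): towers=[A/D/C; B; E] holding=-
step 3 (pickup(B)): towers=[A/D/C; E] holding=B
step 4 (stack(B, C)): towers=[A/D/C/B; E] holding=-
step 5 (pickup(E)): towers=[A/D/C/B] holding=E
step 6 (stack(E, B)): towers=[A/D/C/B/E] holding=-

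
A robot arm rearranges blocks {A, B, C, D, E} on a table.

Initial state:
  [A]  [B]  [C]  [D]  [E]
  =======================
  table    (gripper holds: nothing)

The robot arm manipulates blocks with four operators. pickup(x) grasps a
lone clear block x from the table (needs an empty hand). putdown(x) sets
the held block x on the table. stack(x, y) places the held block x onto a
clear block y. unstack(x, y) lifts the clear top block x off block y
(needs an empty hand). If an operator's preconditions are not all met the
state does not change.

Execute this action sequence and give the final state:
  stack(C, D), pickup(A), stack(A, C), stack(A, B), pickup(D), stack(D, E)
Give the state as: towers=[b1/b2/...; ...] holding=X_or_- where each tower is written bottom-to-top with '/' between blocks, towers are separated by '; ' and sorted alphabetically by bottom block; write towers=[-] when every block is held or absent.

towers=[B; C/A; E/D] holding=-

step 1 (stack(C, D)) [no-op]: towers=[A; B; C; D; E] holding=-
step 2 (pickup(A)): towers=[B; C; D; E] holding=A
step 3 (stack(A, C)): towers=[B; C/A; D; E] holding=-
step 4 (stack(A, B)) [no-op]: towers=[B; C/A; D; E] holding=-
step 5 (pickup(D)): towers=[B; C/A; E] holding=D
step 6 (stack(D, E)): towers=[B; C/A; E/D] holding=-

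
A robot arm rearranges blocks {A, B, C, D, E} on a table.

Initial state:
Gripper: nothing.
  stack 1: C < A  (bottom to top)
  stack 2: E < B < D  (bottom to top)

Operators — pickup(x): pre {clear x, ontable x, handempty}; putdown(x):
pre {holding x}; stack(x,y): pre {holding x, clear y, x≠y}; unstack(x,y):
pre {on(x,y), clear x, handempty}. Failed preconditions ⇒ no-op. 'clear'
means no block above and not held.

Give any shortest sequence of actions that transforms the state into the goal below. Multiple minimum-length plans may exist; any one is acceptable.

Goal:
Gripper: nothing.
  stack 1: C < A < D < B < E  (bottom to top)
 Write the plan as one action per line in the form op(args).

step 1 (unstack(D, B)): towers=[C/A; E/B] holding=D
step 2 (stack(D, A)): towers=[C/A/D; E/B] holding=-
step 3 (unstack(B, E)): towers=[C/A/D; E] holding=B
step 4 (stack(B, D)): towers=[C/A/D/B; E] holding=-
step 5 (pickup(E)): towers=[C/A/D/B] holding=E
step 6 (stack(E, B)): towers=[C/A/D/B/E] holding=-
goal check: towers=[C/A/D/B/E] holding=- — reached (length 6, optimal by BFS)

unstack(D, B)
stack(D, A)
unstack(B, E)
stack(B, D)
pickup(E)
stack(E, B)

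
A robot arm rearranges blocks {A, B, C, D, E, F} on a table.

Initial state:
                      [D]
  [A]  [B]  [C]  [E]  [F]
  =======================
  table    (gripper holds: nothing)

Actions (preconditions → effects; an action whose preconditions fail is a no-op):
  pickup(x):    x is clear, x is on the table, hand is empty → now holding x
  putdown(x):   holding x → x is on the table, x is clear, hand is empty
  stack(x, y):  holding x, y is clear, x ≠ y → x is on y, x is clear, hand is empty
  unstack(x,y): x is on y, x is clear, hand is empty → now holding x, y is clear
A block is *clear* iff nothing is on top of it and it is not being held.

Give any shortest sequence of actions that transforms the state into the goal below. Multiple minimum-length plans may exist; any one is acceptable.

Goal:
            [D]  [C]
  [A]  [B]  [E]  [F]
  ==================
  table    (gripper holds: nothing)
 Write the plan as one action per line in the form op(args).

step 1 (unstack(D, F)): towers=[A; B; C; E; F] holding=D
step 2 (stack(D, E)): towers=[A; B; C; E/D; F] holding=-
step 3 (pickup(C)): towers=[A; B; E/D; F] holding=C
step 4 (stack(C, F)): towers=[A; B; E/D; F/C] holding=-
goal check: towers=[A; B; E/D; F/C] holding=- — reached (length 4, optimal by BFS)

unstack(D, F)
stack(D, E)
pickup(C)
stack(C, F)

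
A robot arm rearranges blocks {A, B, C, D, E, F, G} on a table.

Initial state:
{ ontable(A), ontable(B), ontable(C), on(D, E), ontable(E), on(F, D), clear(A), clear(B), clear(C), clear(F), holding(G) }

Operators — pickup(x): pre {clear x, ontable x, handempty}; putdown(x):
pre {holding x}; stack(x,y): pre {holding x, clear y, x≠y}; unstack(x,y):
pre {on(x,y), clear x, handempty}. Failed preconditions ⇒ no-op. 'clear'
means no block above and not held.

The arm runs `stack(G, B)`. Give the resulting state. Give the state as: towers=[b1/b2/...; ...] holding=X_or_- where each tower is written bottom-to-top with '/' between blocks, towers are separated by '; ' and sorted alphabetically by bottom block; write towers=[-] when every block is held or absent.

before: towers=[A; B; C; E/D/F] holding=G
pre[stack(G, B)]: holding(G) yes, clear(B) yes, G≠B yes
all met → apply stack(G, B)
after:  towers=[A; B/G; C; E/D/F] holding=-

towers=[A; B/G; C; E/D/F] holding=-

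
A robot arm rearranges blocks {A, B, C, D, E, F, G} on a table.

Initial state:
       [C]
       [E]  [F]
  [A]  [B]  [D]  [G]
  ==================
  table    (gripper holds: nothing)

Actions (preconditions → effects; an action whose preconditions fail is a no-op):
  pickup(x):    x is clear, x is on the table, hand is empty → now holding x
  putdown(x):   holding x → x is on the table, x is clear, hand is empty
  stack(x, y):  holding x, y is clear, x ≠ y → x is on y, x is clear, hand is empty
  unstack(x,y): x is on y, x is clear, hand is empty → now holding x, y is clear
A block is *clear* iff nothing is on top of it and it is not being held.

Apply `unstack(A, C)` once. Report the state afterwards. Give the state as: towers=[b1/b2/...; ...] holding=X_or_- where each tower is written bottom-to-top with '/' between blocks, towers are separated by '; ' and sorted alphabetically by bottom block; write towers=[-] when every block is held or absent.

before: towers=[A; B/E/C; D/F; G] holding=-
pre[unstack(A, C)]: on(A,C) no, clear(A) yes, handempty yes
on(A,C) unmet → unstack(A, C) is a no-op
after:  towers=[A; B/E/C; D/F; G] holding=-

towers=[A; B/E/C; D/F; G] holding=-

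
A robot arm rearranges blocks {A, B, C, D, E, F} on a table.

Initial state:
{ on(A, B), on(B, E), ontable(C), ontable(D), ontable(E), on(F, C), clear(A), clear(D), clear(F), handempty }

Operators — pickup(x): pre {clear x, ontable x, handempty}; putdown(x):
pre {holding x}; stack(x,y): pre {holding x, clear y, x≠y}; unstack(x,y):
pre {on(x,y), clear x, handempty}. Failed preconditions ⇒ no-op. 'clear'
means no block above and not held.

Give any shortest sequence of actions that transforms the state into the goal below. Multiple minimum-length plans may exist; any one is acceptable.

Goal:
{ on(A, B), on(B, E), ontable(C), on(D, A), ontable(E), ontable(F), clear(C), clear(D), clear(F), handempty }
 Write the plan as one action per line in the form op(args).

step 1 (unstack(F, C)): towers=[C; D; E/B/A] holding=F
step 2 (putdown(F)): towers=[C; D; E/B/A; F] holding=-
step 3 (pickup(D)): towers=[C; E/B/A; F] holding=D
step 4 (stack(D, A)): towers=[C; E/B/A/D; F] holding=-
goal check: towers=[C; E/B/A/D; F] holding=- — reached (length 4, optimal by BFS)

unstack(F, C)
putdown(F)
pickup(D)
stack(D, A)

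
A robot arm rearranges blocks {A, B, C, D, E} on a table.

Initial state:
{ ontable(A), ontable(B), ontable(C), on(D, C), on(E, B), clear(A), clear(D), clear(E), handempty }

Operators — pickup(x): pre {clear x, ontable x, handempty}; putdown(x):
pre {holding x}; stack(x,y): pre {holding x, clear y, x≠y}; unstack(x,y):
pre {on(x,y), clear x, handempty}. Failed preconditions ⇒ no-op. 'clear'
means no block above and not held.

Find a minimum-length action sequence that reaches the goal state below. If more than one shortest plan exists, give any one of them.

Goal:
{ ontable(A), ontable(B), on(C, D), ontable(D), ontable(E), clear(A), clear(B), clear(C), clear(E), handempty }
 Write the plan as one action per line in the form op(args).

unstack(D, C)
putdown(D)
unstack(E, B)
putdown(E)
pickup(C)
stack(C, D)

step 1 (unstack(D, C)): towers=[A; B/E; C] holding=D
step 2 (putdown(D)): towers=[A; B/E; C; D] holding=-
step 3 (unstack(E, B)): towers=[A; B; C; D] holding=E
step 4 (putdown(E)): towers=[A; B; C; D; E] holding=-
step 5 (pickup(C)): towers=[A; B; D; E] holding=C
step 6 (stack(C, D)): towers=[A; B; D/C; E] holding=-
goal check: towers=[A; B; D/C; E] holding=- — reached (length 6, optimal by BFS)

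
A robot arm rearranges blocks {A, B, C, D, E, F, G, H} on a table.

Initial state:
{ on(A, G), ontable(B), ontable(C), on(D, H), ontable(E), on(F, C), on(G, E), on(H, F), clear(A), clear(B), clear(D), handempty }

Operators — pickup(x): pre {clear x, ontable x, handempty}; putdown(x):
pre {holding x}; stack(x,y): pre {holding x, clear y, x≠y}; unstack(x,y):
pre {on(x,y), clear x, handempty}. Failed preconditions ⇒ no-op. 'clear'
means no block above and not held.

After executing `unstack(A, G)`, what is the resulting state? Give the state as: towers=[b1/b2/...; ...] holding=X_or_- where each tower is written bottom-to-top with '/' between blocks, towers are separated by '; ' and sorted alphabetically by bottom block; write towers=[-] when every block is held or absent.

before: towers=[B; C/F/H/D; E/G/A] holding=-
pre[unstack(A, G)]: on(A,G) ✓, clear(A) ✓, handempty ✓
all met → apply unstack(A, G)
after:  towers=[B; C/F/H/D; E/G] holding=A

towers=[B; C/F/H/D; E/G] holding=A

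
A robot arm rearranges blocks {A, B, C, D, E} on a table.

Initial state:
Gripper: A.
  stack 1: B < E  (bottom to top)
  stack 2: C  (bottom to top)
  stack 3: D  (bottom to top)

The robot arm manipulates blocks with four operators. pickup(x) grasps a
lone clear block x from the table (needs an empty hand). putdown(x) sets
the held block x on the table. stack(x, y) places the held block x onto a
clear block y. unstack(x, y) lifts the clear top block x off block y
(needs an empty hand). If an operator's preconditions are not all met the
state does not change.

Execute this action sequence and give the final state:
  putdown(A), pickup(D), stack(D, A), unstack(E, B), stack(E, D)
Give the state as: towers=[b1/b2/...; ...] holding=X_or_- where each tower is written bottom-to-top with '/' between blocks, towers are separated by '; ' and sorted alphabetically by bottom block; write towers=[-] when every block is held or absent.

towers=[A/D/E; B; C] holding=-

step 1 (putdown(A)): towers=[A; B/E; C; D] holding=-
step 2 (pickup(D)): towers=[A; B/E; C] holding=D
step 3 (stack(D, A)): towers=[A/D; B/E; C] holding=-
step 4 (unstack(E, B)): towers=[A/D; B; C] holding=E
step 5 (stack(E, D)): towers=[A/D/E; B; C] holding=-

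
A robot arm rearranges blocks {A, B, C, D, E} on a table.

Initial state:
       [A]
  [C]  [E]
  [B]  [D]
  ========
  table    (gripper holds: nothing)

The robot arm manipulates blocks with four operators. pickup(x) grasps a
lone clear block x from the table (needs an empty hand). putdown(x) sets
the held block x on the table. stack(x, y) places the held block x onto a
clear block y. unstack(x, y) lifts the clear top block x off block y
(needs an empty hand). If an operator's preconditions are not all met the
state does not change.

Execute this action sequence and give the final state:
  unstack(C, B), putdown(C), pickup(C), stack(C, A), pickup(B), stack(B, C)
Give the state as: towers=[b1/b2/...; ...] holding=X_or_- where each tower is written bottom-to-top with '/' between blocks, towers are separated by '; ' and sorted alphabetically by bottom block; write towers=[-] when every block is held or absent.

towers=[D/E/A/C/B] holding=-

step 1 (unstack(C, B)): towers=[B; D/E/A] holding=C
step 2 (putdown(C)): towers=[B; C; D/E/A] holding=-
step 3 (pickup(C)): towers=[B; D/E/A] holding=C
step 4 (stack(C, A)): towers=[B; D/E/A/C] holding=-
step 5 (pickup(B)): towers=[D/E/A/C] holding=B
step 6 (stack(B, C)): towers=[D/E/A/C/B] holding=-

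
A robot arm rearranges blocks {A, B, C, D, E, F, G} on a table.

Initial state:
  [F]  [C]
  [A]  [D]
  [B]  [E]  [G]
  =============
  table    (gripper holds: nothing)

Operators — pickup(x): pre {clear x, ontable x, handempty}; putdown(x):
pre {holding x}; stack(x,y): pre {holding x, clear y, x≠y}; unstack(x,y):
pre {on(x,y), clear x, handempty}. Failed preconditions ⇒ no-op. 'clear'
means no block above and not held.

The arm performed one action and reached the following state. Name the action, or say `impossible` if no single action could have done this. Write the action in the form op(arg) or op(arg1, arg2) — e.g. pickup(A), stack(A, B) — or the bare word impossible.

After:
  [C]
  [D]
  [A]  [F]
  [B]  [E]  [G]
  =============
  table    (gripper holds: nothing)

target: towers=[B/A/D/C; E/F; G] holding=-
     unstack(F, A) → towers=[B/A; E/D/C; G] holding=F
         pickup(G) → towers=[B/A/F; E/D/C] holding=G
     unstack(C, D) → towers=[B/A/F; E/D; G] holding=C
none of the 3 applicable actions match → impossible

impossible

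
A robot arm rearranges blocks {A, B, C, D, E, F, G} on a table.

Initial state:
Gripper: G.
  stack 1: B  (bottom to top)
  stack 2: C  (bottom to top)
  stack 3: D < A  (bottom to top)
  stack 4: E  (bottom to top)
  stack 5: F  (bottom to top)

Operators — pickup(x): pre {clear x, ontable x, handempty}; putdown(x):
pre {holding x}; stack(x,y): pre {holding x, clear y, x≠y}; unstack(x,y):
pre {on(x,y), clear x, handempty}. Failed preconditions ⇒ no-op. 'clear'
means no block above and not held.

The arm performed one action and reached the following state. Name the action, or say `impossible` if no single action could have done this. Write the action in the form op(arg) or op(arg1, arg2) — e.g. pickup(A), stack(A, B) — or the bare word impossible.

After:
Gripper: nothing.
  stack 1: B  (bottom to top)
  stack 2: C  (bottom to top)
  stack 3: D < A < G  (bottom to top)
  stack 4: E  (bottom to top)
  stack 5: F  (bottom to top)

stack(G, A)

target: towers=[B; C; D/A/G; E; F] holding=-
        putdown(G) → towers=[B; C; D/A; E; F; G] holding=-
       stack(G, B) → towers=[B/G; C; D/A; E; F] holding=-
       stack(G, F) → towers=[B; C; D/A; E; F/G] holding=-
       stack(G, A) → towers=[B; C; D/A/G; E; F] holding=-  ← match
       stack(G, E) → towers=[B; C; D/A; E/G; F] holding=-
       stack(G, C) → towers=[B; C/G; D/A; E; F] holding=-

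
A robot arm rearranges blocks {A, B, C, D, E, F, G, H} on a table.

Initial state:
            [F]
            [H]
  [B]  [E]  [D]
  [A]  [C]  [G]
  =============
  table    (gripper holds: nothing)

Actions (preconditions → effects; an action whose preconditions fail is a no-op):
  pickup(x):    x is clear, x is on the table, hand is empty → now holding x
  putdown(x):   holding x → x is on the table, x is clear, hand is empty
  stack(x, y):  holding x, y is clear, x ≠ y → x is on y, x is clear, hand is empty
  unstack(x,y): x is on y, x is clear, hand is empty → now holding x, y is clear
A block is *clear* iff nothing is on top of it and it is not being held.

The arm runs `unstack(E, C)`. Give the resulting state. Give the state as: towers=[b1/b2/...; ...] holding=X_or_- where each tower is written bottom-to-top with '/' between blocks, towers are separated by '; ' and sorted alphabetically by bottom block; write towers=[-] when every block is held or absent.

towers=[A/B; C; G/D/H/F] holding=E

before: towers=[A/B; C/E; G/D/H/F] holding=-
pre[unstack(E, C)]: on(E,C) ✓, clear(E) ✓, handempty ✓
all met → apply unstack(E, C)
after:  towers=[A/B; C; G/D/H/F] holding=E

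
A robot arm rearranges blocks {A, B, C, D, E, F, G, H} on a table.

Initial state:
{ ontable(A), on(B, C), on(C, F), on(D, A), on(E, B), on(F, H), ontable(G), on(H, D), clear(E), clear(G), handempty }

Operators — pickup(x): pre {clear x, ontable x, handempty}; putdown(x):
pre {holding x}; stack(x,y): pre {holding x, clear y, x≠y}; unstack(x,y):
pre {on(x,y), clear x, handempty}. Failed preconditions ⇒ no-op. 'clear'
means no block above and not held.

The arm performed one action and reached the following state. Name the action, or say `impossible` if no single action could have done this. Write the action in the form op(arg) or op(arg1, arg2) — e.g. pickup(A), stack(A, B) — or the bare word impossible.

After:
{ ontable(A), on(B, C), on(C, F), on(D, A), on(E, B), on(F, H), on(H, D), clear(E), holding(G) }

target: towers=[A/D/H/F/C/B/E] holding=G
         pickup(G) → towers=[A/D/H/F/C/B/E] holding=G  ← match
     unstack(E, B) → towers=[A/D/H/F/C/B; G] holding=E

pickup(G)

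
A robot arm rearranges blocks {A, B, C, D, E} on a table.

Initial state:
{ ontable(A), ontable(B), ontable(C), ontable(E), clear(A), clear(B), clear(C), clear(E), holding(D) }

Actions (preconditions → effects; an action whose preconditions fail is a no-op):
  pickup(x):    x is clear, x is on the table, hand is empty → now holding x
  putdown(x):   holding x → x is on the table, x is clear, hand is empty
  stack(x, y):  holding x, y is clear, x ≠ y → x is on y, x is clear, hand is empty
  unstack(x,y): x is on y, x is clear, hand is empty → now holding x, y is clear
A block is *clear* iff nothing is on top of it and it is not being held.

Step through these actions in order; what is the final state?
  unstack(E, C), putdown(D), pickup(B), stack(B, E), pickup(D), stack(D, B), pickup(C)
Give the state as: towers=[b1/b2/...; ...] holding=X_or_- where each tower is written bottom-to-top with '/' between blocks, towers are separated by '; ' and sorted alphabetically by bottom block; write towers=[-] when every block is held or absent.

step 1 (unstack(E, C)) [no-op]: towers=[A; B; C; E] holding=D
step 2 (putdown(D)): towers=[A; B; C; D; E] holding=-
step 3 (pickup(B)): towers=[A; C; D; E] holding=B
step 4 (stack(B, E)): towers=[A; C; D; E/B] holding=-
step 5 (pickup(D)): towers=[A; C; E/B] holding=D
step 6 (stack(D, B)): towers=[A; C; E/B/D] holding=-
step 7 (pickup(C)): towers=[A; E/B/D] holding=C

towers=[A; E/B/D] holding=C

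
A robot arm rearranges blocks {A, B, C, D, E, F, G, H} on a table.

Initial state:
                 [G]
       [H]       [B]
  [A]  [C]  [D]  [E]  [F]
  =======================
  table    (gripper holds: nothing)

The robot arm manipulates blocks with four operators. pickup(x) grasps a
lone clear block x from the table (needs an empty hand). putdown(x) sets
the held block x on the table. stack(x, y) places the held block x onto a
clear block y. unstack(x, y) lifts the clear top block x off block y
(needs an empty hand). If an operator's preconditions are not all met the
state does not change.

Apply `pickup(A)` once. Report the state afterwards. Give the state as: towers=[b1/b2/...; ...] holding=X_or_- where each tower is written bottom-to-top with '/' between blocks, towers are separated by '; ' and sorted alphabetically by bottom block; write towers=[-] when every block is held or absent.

towers=[C/H; D; E/B/G; F] holding=A

before: towers=[A; C/H; D; E/B/G; F] holding=-
pre[pickup(A)]: clear(A) ok, ontable(A) ok, handempty ok
all met → apply pickup(A)
after:  towers=[C/H; D; E/B/G; F] holding=A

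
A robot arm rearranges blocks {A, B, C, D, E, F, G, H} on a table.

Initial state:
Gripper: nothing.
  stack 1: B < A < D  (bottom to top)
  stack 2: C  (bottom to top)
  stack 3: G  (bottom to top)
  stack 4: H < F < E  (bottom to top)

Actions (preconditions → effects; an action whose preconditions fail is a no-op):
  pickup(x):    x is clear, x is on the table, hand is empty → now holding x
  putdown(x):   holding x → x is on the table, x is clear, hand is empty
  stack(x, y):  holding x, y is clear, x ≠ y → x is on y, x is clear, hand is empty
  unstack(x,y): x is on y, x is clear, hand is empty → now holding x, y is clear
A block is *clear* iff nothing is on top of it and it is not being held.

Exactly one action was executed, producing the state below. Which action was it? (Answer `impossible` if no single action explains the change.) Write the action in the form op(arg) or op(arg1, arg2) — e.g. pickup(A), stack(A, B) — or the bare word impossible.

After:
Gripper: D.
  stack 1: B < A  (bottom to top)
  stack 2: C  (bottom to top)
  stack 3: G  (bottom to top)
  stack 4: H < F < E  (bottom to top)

unstack(D, A)

target: towers=[B/A; C; G; H/F/E] holding=D
         pickup(G) → towers=[B/A/D; C; H/F/E] holding=G
     unstack(E, F) → towers=[B/A/D; C; G; H/F] holding=E
     unstack(D, A) → towers=[B/A; C; G; H/F/E] holding=D  ← match
         pickup(C) → towers=[B/A/D; G; H/F/E] holding=C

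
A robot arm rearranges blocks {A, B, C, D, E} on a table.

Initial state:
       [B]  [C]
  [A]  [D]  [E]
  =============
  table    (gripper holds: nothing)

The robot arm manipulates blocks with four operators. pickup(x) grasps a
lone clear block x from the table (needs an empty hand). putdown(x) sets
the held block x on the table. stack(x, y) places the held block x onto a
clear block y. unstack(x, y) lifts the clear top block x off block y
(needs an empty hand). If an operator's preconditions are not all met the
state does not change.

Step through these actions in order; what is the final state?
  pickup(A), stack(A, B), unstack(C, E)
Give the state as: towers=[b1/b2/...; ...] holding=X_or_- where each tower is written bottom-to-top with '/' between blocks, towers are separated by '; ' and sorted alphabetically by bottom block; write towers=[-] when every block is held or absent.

towers=[D/B/A; E] holding=C

step 1 (pickup(A)): towers=[D/B; E/C] holding=A
step 2 (stack(A, B)): towers=[D/B/A; E/C] holding=-
step 3 (unstack(C, E)): towers=[D/B/A; E] holding=C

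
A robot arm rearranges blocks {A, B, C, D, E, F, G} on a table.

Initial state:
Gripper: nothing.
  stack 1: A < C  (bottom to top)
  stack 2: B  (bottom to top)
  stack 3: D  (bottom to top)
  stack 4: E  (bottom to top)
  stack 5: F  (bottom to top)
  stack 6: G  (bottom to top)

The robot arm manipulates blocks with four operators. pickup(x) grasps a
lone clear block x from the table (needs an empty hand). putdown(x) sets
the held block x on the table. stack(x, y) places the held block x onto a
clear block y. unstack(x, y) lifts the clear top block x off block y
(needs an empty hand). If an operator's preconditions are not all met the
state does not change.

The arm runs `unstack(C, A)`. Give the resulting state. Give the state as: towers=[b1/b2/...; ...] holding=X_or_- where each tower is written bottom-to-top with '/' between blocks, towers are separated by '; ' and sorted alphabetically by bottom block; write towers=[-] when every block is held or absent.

towers=[A; B; D; E; F; G] holding=C

before: towers=[A/C; B; D; E; F; G] holding=-
pre[unstack(C, A)]: on(C,A) ✓, clear(C) ✓, handempty ✓
all met → apply unstack(C, A)
after:  towers=[A; B; D; E; F; G] holding=C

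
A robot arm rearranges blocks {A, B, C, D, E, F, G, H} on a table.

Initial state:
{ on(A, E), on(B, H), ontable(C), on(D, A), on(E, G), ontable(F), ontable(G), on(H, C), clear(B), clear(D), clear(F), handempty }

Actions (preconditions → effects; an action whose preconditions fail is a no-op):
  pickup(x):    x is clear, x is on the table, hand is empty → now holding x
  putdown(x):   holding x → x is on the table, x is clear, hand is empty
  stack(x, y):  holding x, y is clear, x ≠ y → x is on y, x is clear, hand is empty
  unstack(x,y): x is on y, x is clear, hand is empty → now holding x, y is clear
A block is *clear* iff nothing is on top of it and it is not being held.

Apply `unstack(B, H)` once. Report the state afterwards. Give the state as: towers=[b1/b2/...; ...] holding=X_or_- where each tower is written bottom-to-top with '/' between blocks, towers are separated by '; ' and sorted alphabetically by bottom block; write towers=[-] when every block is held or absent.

before: towers=[C/H/B; F; G/E/A/D] holding=-
pre[unstack(B, H)]: on(B,H) yes, clear(B) yes, handempty yes
all met → apply unstack(B, H)
after:  towers=[C/H; F; G/E/A/D] holding=B

towers=[C/H; F; G/E/A/D] holding=B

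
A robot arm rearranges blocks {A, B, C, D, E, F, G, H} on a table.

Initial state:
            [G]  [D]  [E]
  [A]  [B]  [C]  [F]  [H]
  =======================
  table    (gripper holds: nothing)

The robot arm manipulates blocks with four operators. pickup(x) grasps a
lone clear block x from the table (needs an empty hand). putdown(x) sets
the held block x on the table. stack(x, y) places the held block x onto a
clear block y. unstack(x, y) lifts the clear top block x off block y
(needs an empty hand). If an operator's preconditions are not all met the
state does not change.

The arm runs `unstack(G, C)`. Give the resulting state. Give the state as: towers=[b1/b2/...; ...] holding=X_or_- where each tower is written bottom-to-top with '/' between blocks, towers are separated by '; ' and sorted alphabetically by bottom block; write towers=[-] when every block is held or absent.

towers=[A; B; C; F/D; H/E] holding=G

before: towers=[A; B; C/G; F/D; H/E] holding=-
pre[unstack(G, C)]: on(G,C) ✓, clear(G) ✓, handempty ✓
all met → apply unstack(G, C)
after:  towers=[A; B; C; F/D; H/E] holding=G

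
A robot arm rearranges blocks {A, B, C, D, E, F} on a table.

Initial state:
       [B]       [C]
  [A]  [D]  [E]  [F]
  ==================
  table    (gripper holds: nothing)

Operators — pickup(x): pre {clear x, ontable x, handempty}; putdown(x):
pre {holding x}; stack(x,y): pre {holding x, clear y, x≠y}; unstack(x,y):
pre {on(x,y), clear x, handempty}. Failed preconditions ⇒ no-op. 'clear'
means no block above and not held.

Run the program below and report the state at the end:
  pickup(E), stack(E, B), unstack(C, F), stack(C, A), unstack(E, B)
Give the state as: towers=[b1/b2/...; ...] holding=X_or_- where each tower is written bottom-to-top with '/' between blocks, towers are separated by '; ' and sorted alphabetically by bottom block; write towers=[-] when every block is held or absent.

towers=[A/C; D/B; F] holding=E

step 1 (pickup(E)): towers=[A; D/B; F/C] holding=E
step 2 (stack(E, B)): towers=[A; D/B/E; F/C] holding=-
step 3 (unstack(C, F)): towers=[A; D/B/E; F] holding=C
step 4 (stack(C, A)): towers=[A/C; D/B/E; F] holding=-
step 5 (unstack(E, B)): towers=[A/C; D/B; F] holding=E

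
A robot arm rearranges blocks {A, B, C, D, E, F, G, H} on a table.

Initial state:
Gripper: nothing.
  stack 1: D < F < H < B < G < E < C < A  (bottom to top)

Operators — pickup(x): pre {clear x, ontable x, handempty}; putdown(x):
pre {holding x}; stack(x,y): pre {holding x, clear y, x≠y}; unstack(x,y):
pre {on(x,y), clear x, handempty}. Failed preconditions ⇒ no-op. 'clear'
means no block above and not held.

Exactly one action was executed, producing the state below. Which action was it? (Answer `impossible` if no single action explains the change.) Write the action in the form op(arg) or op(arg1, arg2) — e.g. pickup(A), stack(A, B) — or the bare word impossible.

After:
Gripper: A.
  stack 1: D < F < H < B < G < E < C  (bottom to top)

unstack(A, C)

target: towers=[D/F/H/B/G/E/C] holding=A
     unstack(A, C) → towers=[D/F/H/B/G/E/C] holding=A  ← match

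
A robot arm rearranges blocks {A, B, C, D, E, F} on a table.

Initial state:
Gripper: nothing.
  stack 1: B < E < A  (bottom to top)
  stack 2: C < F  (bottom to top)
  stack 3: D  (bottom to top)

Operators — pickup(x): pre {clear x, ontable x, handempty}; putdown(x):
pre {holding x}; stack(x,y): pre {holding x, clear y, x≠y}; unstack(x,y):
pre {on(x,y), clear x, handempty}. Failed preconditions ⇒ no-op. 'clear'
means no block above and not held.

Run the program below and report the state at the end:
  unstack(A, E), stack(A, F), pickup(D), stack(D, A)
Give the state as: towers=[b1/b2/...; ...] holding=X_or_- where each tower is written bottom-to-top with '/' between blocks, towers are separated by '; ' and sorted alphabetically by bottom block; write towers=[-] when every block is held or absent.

step 1 (unstack(A, E)): towers=[B/E; C/F; D] holding=A
step 2 (stack(A, F)): towers=[B/E; C/F/A; D] holding=-
step 3 (pickup(D)): towers=[B/E; C/F/A] holding=D
step 4 (stack(D, A)): towers=[B/E; C/F/A/D] holding=-

towers=[B/E; C/F/A/D] holding=-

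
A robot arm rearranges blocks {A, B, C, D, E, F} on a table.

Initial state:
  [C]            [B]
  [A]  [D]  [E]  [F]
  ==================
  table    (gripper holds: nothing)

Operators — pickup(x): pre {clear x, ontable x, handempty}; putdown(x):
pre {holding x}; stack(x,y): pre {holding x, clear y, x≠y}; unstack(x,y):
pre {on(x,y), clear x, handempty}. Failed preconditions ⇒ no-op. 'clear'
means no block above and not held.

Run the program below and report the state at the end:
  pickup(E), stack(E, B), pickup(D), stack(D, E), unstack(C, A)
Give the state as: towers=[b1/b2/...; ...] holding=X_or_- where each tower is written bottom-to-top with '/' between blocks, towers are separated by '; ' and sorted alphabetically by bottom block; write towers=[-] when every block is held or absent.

towers=[A; F/B/E/D] holding=C

step 1 (pickup(E)): towers=[A/C; D; F/B] holding=E
step 2 (stack(E, B)): towers=[A/C; D; F/B/E] holding=-
step 3 (pickup(D)): towers=[A/C; F/B/E] holding=D
step 4 (stack(D, E)): towers=[A/C; F/B/E/D] holding=-
step 5 (unstack(C, A)): towers=[A; F/B/E/D] holding=C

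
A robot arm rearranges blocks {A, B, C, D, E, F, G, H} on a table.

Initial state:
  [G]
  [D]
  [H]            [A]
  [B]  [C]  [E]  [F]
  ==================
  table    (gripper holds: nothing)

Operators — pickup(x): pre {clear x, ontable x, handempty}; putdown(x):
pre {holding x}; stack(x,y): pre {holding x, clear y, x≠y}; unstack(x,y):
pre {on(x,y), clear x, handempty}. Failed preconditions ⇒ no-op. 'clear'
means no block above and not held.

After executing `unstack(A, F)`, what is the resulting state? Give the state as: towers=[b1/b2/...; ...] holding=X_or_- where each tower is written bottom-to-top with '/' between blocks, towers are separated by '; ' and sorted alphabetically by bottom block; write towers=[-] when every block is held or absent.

towers=[B/H/D/G; C; E; F] holding=A

before: towers=[B/H/D/G; C; E; F/A] holding=-
pre[unstack(A, F)]: on(A,F) ✓, clear(A) ✓, handempty ✓
all met → apply unstack(A, F)
after:  towers=[B/H/D/G; C; E; F] holding=A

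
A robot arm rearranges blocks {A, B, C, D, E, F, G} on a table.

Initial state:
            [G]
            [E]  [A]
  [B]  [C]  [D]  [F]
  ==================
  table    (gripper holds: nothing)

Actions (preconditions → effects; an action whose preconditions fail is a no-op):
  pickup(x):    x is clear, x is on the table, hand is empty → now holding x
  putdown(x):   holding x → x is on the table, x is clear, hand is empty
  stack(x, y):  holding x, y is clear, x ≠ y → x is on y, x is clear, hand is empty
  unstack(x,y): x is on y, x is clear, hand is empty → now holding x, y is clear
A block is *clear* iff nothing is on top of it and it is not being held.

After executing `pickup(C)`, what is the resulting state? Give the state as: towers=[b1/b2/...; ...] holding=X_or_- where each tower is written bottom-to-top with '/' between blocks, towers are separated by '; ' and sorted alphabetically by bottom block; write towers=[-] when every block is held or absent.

towers=[B; D/E/G; F/A] holding=C

before: towers=[B; C; D/E/G; F/A] holding=-
pre[pickup(C)]: clear(C) ✓, ontable(C) ✓, handempty ✓
all met → apply pickup(C)
after:  towers=[B; D/E/G; F/A] holding=C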